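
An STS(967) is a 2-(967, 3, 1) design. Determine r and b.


An STS(v) is a 2-(v, 3, 1) BIBD: block size k = 3, λ = 1.
Replication: r(k − 1) = λ(v − 1) ⇒ r·2 = 967 − 1 = 966 ⇒ r = 483.
Block count: bk = vr ⇒ b·3 = 967·483 = 467061 ⇒ b = 155687.
(Check via b = v(v − 1)/6 = 967·966/6 = 934122/6 = 155687.)

r = 483, b = 155687.


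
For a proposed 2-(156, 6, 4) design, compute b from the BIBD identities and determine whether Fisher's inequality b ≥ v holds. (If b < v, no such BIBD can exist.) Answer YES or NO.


b = λv(v − 1)/(k(k − 1)) = 4·156·155/(6·5) = 96720/30 = 3224.
Compare with v = 156: b ≥ v, so Fisher's inequality holds.

YES


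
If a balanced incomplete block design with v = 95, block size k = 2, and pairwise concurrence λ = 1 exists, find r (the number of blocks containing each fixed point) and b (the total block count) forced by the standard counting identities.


Any 2-(v, k, λ) BIBD satisfies two necessary conditions:
  (i)  Each point sits in r blocks, and counting incidences through any fixed point gives r(k − 1) = λ(v − 1), so r = λ(v − 1)/(k − 1).
  (ii) Total incidences bk = vr, so b = vr/k.
Step 1: r = λ(v − 1)/(k − 1) = 1·(95 − 1)/(2 − 1) = 1·94/1 = 94/1 = 94.
Step 2: b = vr/k = 95·94/2 = 8930/2 = 4465.
Check integrality: r = 94 ∈ Z ✓, b = 4465 ∈ Z ✓.
(These identities are necessary conditions: they determine r and b for any design with these parameters, but do not by themselves prove that one exists.)

r = 94, b = 4465.


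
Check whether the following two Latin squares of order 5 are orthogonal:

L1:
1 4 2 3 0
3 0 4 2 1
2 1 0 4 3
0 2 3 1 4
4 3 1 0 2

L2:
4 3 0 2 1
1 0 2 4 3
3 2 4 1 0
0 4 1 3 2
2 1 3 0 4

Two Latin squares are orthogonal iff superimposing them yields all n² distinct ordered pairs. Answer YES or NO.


Form the n² = 25 superimposed pairs (L1[i][j], L2[i][j]), row by row (rows and columns indexed from 0):
row 0: (1,4) (4,3) (2,0) (3,2) (0,1)
row 1: (3,1) (0,0) (4,2) (2,4) (1,3)
row 2: (2,3) (1,2) (0,4) (4,1) (3,0)
row 3: (0,0) (2,4) (3,1) (1,3) (4,2)
row 4: (4,2) (3,1) (1,3) (0,0) (2,4)
Orthogonality requires all 25 pairs distinct.
But the pair (0,0) repeats: cell (1,1) has L1 = 0, L2 = 0, and cell (3,0) has L1 = 0, L2 = 0.
A repeated pair means some other pair never occurs (only 15 distinct pairs out of 25), so the squares are not orthogonal.
Conclusion: NO.

NO


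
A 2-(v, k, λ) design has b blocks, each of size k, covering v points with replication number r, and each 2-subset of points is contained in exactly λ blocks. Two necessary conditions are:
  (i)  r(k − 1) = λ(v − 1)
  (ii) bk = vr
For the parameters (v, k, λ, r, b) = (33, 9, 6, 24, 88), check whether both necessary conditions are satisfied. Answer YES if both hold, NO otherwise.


Condition (i): r(k − 1) = 24·8 = 192; λ(v − 1) = 6·32 = 192. Match? YES.
Condition (ii): bk = 88·9 = 792; vr = 33·24 = 792. Match? YES.
Both conditions hold? YES.

YES


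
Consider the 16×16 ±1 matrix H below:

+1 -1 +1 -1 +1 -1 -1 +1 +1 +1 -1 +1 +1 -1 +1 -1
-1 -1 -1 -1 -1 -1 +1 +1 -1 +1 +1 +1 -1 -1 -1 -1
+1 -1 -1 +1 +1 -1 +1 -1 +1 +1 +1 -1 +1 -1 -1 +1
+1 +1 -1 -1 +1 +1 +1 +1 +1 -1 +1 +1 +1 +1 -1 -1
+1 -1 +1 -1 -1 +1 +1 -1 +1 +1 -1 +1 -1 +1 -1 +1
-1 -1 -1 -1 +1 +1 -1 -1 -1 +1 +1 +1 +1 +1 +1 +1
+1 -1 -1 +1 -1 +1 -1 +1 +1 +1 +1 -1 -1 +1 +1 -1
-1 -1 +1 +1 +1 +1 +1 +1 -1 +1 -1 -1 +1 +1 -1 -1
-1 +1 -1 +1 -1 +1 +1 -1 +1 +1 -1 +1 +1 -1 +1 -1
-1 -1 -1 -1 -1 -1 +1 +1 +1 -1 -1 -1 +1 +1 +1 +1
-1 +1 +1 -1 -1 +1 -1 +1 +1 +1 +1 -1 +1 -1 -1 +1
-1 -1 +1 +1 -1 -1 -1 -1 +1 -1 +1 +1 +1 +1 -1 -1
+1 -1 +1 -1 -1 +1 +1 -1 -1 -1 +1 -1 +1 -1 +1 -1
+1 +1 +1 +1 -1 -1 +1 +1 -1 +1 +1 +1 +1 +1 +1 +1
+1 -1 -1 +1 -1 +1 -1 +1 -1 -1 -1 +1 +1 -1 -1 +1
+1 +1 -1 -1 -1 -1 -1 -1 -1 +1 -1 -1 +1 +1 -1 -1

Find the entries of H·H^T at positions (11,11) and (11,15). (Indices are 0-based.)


Row 11 of H: [-1, -1, 1, 1, -1, -1, -1, -1, 1, -1, 1, 1, 1, 1, -1, -1].
Row 15 of H: [1, 1, -1, -1, -1, -1, -1, -1, -1, 1, -1, -1, 1, 1, -1, -1].
(H·H^T)[11][11] = Σ_j H[11][j]·H[11][j] = (-1)² + (-1)² + (1)² + (1)² + (-1)² + (-1)² + (-1)² + (-1)² + (1)² + (-1)² + (1)² + (1)² + (1)² + (1)² + (-1)² + (-1)² = 1 + 1 + 1 + 1 + 1 + 1 + 1 + 1 + 1 + 1 + 1 + 1 + 1 + 1 + 1 + 1 = 16.
(H·H^T)[11][15] = Σ_j H[11][j]·H[15][j] = (-1)·(1) + (-1)·(1) + (1)·(-1) + (1)·(-1) + (-1)·(-1) + (-1)·(-1) + (-1)·(-1) + (-1)·(-1) + (1)·(-1) + (-1)·(1) + (1)·(-1) + (1)·(-1) + (1)·(1) + (1)·(1) + (-1)·(-1) + (-1)·(-1) = -1 + -1 + -1 + -1 + 1 + 1 + 1 + 1 + -1 + -1 + -1 + -1 + 1 + 1 + 1 + 1 = 0.
So rows 11 and 15 are orthogonal; the diagonal entry equals n = 16.

(11,11) entry = 16; (11,15) entry = 0.


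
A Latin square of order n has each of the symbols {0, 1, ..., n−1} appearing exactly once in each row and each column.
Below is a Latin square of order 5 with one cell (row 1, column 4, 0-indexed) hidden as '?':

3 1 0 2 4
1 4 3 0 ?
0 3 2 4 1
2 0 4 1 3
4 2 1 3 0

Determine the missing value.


Row 1 contains symbols [0, 1, 3, 4] — missing [2].
Column 4 contains symbols [0, 1, 3, 4] — missing [2].
The missing symbol must appear in both missing sets; intersection = [2].
Therefore the hidden value is 2.

Missing value = 2.


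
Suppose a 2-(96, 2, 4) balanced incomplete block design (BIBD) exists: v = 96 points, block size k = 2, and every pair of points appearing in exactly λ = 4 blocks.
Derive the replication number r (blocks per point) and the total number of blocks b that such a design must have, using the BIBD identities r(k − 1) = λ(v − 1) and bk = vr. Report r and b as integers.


Any 2-(v, k, λ) BIBD satisfies two necessary conditions:
  (i)  Each point sits in r blocks, and counting incidences through any fixed point gives r(k − 1) = λ(v − 1), so r = λ(v − 1)/(k − 1).
  (ii) Total incidences bk = vr, so b = vr/k.
Step 1: r = λ(v − 1)/(k − 1) = 4·(96 − 1)/(2 − 1) = 4·95/1 = 380/1 = 380.
Step 2: b = vr/k = 96·380/2 = 36480/2 = 18240.
Check integrality: r = 380 ∈ Z ✓, b = 18240 ∈ Z ✓.
(These identities are necessary conditions: they determine r and b for any design with these parameters, but do not by themselves prove that one exists.)

r = 380, b = 18240.


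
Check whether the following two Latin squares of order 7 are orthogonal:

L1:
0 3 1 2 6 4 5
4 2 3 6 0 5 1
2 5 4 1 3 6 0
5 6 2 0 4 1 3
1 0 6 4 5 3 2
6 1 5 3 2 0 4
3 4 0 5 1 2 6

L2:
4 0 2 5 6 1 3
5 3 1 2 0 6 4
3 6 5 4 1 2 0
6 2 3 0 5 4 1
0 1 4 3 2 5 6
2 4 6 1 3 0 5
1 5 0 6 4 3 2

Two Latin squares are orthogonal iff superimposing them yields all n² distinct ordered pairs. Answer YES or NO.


Form the n² = 49 superimposed pairs (L1[i][j], L2[i][j]), row by row (rows and columns indexed from 0):
row 0: (0,4) (3,0) (1,2) (2,5) (6,6) (4,1) (5,3)
row 1: (4,5) (2,3) (3,1) (6,2) (0,0) (5,6) (1,4)
row 2: (2,3) (5,6) (4,5) (1,4) (3,1) (6,2) (0,0)
row 3: (5,6) (6,2) (2,3) (0,0) (4,5) (1,4) (3,1)
row 4: (1,0) (0,1) (6,4) (4,3) (5,2) (3,5) (2,6)
row 5: (6,2) (1,4) (5,6) (3,1) (2,3) (0,0) (4,5)
row 6: (3,1) (4,5) (0,0) (5,6) (1,4) (2,3) (6,2)
Orthogonality requires all 49 pairs distinct.
But the pair (2,3) repeats: cell (1,1) has L1 = 2, L2 = 3, and cell (2,0) has L1 = 2, L2 = 3.
A repeated pair means some other pair never occurs (only 21 distinct pairs out of 49), so the squares are not orthogonal.
Conclusion: NO.

NO


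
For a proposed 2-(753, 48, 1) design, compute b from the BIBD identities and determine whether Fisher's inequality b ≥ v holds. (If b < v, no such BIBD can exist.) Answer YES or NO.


r = λ(v − 1)/(k − 1) = 1·752/47 = 16.
b = vr/k = 753·16/48 = 251.
Fisher's inequality: b ≥ v ⇔ 251 ≥ 753? NO.

NO


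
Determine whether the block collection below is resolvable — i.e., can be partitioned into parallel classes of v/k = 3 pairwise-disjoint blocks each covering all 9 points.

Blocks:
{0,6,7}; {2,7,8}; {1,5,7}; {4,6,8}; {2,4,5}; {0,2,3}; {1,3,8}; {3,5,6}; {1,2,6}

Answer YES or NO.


v = 9, block size k = 3, number of blocks = 9.
For resolvability, blocks must partition into parallel classes of size v/k = 3.
Total blocks must therefore be a multiple of 3: 9 = 3·3 + 0 ⇒ divisible ✓.
Consider block {2,7,8}. The only other block(s) in the collection disjoint from it are {3,5,6} — just 1 block(s). Any parallel class containing {2,7,8} would need 2 other blocks each disjoint from it, so no parallel class of size 3 can contain {2,7,8}.
Since every block must belong to some parallel class in a resolution, the collection cannot be partitioned into parallel classes.
Resolvable? NO.

NO


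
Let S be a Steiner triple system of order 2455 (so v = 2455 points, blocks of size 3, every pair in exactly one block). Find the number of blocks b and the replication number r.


An STS(v) is a 2-(v, 3, 1) BIBD: block size k = 3, λ = 1.
Replication: r(k − 1) = λ(v − 1) ⇒ r·2 = 2455 − 1 = 2454 ⇒ r = 1227.
Block count: b = v(v − 1)/6 = 2455·2454/6 = 6024570/6 = 1004095.
(Check via bk = vr: 1004095·3 = 3012285 = 2455·1227 = 3012285 ✓.)

r = 1227, b = 1004095.


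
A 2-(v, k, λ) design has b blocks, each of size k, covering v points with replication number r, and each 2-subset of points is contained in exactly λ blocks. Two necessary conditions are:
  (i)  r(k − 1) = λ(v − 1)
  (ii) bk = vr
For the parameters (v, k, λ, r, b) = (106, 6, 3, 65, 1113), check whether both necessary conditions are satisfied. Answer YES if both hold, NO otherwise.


Condition (i): r(k − 1) = 65·5 = 325; λ(v − 1) = 3·105 = 315. Match? NO.
Condition (ii): bk = 1113·6 = 6678; vr = 106·65 = 6890. Match? NO.
Both conditions hold? NO.

NO


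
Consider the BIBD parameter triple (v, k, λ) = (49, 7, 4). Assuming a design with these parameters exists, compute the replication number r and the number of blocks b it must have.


Any 2-(v, k, λ) BIBD satisfies two necessary conditions:
  (i)  Each point sits in r blocks, and counting incidences through any fixed point gives r(k − 1) = λ(v − 1), so r = λ(v − 1)/(k − 1).
  (ii) Total incidences bk = vr, so b = vr/k.
Step 1: r = λ(v − 1)/(k − 1) = 4·(49 − 1)/(7 − 1) = 4·48/6 = 192/6 = 32.
Step 2: b = vr/k = 49·32/7 = 1568/7 = 224.
Check integrality: r = 32 ∈ Z ✓, b = 224 ∈ Z ✓.
(These identities are necessary conditions: they determine r and b for any design with these parameters, but do not by themselves prove that one exists.)

r = 32, b = 224.


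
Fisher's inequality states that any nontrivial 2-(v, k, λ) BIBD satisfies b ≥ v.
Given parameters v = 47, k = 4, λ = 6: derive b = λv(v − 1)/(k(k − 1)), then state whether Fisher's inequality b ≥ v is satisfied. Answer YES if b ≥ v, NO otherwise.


b = λv(v − 1)/(k(k − 1)) = 6·47·46/(4·3) = 12972/12 = 1081.
Compare with v = 47: b ≥ v, so Fisher's inequality holds.

YES


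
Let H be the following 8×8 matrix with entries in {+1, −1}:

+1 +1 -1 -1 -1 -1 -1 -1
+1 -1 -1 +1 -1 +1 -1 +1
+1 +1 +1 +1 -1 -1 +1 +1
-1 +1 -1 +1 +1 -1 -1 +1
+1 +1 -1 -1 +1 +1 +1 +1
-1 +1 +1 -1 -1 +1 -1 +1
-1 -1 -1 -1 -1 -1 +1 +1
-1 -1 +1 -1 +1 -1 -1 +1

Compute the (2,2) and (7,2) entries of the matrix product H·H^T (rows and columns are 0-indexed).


Row 2 of H: [1, 1, 1, 1, -1, -1, 1, 1].
Row 7 of H: [-1, -1, 1, -1, 1, -1, -1, 1].
(H·H^T)[2][2] = Σ_j H[2][j]·H[2][j] = (1)² + (1)² + (1)² + (1)² + (-1)² + (-1)² + (1)² + (1)² = 1 + 1 + 1 + 1 + 1 + 1 + 1 + 1 = 8.
(H·H^T)[7][2] = Σ_j H[7][j]·H[2][j] = (-1)·(1) + (-1)·(1) + (1)·(1) + (-1)·(1) + (1)·(-1) + (-1)·(-1) + (-1)·(1) + (1)·(1) = -1 + -1 + 1 + -1 + -1 + 1 + -1 + 1 = -2.
Rows 7 and 2 are not orthogonal (dot product = -2 ≠ 0), so H is not a Hadamard matrix.

(2,2) entry = 8; (7,2) entry = -2.


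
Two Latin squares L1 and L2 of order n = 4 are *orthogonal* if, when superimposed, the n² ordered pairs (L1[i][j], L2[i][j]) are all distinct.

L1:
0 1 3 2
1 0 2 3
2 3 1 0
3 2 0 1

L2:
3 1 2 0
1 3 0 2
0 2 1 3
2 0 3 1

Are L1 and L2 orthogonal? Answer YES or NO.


Form the n² = 16 superimposed pairs (L1[i][j], L2[i][j]), row by row (rows and columns indexed from 0):
row 0: (0,3) (1,1) (3,2) (2,0)
row 1: (1,1) (0,3) (2,0) (3,2)
row 2: (2,0) (3,2) (1,1) (0,3)
row 3: (3,2) (2,0) (0,3) (1,1)
Orthogonality requires all 16 pairs distinct.
But the pair (1,1) repeats: cell (0,1) has L1 = 1, L2 = 1, and cell (1,0) has L1 = 1, L2 = 1.
A repeated pair means some other pair never occurs (only 4 distinct pairs out of 16), so the squares are not orthogonal.
Conclusion: NO.

NO


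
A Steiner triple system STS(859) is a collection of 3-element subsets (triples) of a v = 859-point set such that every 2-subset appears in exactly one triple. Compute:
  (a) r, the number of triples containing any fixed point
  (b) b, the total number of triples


An STS(v) is a 2-(v, 3, 1) BIBD: block size k = 3, λ = 1.
Replication: r(k − 1) = λ(v − 1) ⇒ r·2 = 859 − 1 = 858 ⇒ r = 429.
Block count: b = v(v − 1)/6 = 859·858/6 = 737022/6 = 122837.
(Check via bk = vr: 122837·3 = 368511 = 859·429 = 368511 ✓.)

r = 429, b = 122837.


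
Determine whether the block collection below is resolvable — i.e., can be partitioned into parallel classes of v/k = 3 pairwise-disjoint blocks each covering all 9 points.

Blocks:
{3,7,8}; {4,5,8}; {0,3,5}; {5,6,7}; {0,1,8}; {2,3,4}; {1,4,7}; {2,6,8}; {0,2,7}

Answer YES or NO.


v = 9, block size k = 3, number of blocks = 9.
For resolvability, blocks must partition into parallel classes of size v/k = 3.
Total blocks must therefore be a multiple of 3: 9 = 3·3 + 0 ⇒ divisible ✓.
Consider block {3,7,8}. It intersects every other block in the collection, so no parallel class of size 3 can contain it.
Since every block must belong to some parallel class in a resolution, the collection cannot be partitioned into parallel classes.
Resolvable? NO.

NO


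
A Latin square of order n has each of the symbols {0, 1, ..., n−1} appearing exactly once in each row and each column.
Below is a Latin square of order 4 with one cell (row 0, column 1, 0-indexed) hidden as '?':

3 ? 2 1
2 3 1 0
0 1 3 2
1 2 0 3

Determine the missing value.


Row 0 contains symbols [1, 2, 3] — missing [0].
Column 1 contains symbols [1, 2, 3] — missing [0].
The missing symbol must appear in both missing sets; intersection = [0].
Therefore the hidden value is 0.

Missing value = 0.


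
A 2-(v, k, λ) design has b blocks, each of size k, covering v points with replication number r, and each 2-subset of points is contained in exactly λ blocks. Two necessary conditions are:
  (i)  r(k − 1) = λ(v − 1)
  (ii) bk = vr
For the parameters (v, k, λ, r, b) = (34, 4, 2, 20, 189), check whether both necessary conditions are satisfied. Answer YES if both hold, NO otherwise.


Condition (i): r(k − 1) = 20·3 = 60; λ(v − 1) = 2·33 = 66. Match? NO.
Condition (ii): bk = 189·4 = 756; vr = 34·20 = 680. Match? NO.
Both conditions hold? NO.

NO


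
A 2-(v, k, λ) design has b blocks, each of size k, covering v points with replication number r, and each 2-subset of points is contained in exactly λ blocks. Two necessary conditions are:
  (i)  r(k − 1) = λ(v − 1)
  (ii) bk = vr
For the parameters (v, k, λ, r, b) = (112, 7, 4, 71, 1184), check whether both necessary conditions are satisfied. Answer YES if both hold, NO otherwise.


Condition (i): r(k − 1) = 71·6 = 426; λ(v − 1) = 4·111 = 444. Match? NO.
Condition (ii): bk = 1184·7 = 8288; vr = 112·71 = 7952. Match? NO.
Both conditions hold? NO.

NO


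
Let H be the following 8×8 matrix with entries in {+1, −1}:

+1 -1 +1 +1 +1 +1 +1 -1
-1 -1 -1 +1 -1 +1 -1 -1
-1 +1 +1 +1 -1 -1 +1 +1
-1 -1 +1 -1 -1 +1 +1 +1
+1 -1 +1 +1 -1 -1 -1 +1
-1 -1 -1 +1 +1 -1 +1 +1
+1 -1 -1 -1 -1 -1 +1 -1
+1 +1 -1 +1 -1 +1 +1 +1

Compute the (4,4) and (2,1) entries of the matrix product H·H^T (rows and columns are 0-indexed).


Row 1 of H: [-1, -1, -1, 1, -1, 1, -1, -1].
Row 2 of H: [-1, 1, 1, 1, -1, -1, 1, 1].
Row 4 of H: [1, -1, 1, 1, -1, -1, -1, 1].
(H·H^T)[4][4] = Σ_j H[4][j]·H[4][j] = (1)² + (-1)² + (1)² + (1)² + (-1)² + (-1)² + (-1)² + (1)² = 1 + 1 + 1 + 1 + 1 + 1 + 1 + 1 = 8.
(H·H^T)[2][1] = Σ_j H[2][j]·H[1][j] = (-1)·(-1) + (1)·(-1) + (1)·(-1) + (1)·(1) + (-1)·(-1) + (-1)·(1) + (1)·(-1) + (1)·(-1) = 1 + -1 + -1 + 1 + 1 + -1 + -1 + -1 = -2.
Rows 2 and 1 are not orthogonal (dot product = -2 ≠ 0), so H is not a Hadamard matrix.

(4,4) entry = 8; (2,1) entry = -2.


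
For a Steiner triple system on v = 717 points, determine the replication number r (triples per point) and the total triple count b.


An STS(v) is a 2-(v, 3, 1) BIBD: block size k = 3, λ = 1.
Replication: r(k − 1) = λ(v − 1) ⇒ r·2 = 717 − 1 = 716 ⇒ r = 358.
Block count: bk = vr ⇒ b·3 = 717·358 = 256686 ⇒ b = 85562.
(Check via b = v(v − 1)/6 = 717·716/6 = 513372/6 = 85562.)

r = 358, b = 85562.


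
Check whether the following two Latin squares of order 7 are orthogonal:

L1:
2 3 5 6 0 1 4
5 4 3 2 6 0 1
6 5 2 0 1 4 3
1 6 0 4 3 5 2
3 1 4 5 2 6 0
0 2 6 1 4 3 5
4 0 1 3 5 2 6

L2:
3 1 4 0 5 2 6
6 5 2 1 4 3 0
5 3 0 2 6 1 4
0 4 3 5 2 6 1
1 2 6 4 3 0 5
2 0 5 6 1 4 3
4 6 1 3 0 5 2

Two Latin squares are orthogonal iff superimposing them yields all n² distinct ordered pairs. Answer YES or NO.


Form the n² = 49 superimposed pairs (L1[i][j], L2[i][j]), row by row (rows and columns indexed from 0):
row 0: (2,3) (3,1) (5,4) (6,0) (0,5) (1,2) (4,6)
row 1: (5,6) (4,5) (3,2) (2,1) (6,4) (0,3) (1,0)
row 2: (6,5) (5,3) (2,0) (0,2) (1,6) (4,1) (3,4)
row 3: (1,0) (6,4) (0,3) (4,5) (3,2) (5,6) (2,1)
row 4: (3,1) (1,2) (4,6) (5,4) (2,3) (6,0) (0,5)
row 5: (0,2) (2,0) (6,5) (1,6) (4,1) (3,4) (5,3)
row 6: (4,4) (0,6) (1,1) (3,3) (5,0) (2,5) (6,2)
Orthogonality requires all 49 pairs distinct.
But the pair (1,0) repeats: cell (1,6) has L1 = 1, L2 = 0, and cell (3,0) has L1 = 1, L2 = 0.
A repeated pair means some other pair never occurs (only 28 distinct pairs out of 49), so the squares are not orthogonal.
Conclusion: NO.

NO


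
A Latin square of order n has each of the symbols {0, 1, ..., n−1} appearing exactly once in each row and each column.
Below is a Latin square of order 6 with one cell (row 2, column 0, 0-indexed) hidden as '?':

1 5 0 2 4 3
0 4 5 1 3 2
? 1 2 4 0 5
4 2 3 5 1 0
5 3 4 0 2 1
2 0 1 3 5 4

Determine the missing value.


Row 2 contains symbols [0, 1, 2, 4, 5] — missing [3].
Column 0 contains symbols [0, 1, 2, 4, 5] — missing [3].
The missing symbol must appear in both missing sets; intersection = [3].
Therefore the hidden value is 3.

Missing value = 3.


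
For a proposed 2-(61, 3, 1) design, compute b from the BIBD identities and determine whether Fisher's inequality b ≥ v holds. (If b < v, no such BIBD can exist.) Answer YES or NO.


b = λv(v − 1)/(k(k − 1)) = 1·61·60/(3·2) = 3660/6 = 610.
Compare with v = 61: b ≥ v, so Fisher's inequality holds.

YES


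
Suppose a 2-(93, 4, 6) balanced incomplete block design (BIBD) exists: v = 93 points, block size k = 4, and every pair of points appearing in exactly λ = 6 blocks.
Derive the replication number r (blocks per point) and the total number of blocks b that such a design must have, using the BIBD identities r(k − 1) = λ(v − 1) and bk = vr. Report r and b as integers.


Any 2-(v, k, λ) BIBD satisfies two necessary conditions:
  (i)  Each point sits in r blocks, and counting incidences through any fixed point gives r(k − 1) = λ(v − 1), so r = λ(v − 1)/(k − 1).
  (ii) Total incidences bk = vr, so b = vr/k.
Step 1: r = λ(v − 1)/(k − 1) = 6·(93 − 1)/(4 − 1) = 6·92/3 = 552/3 = 184.
Step 2: b = vr/k = 93·184/4 = 17112/4 = 4278.
Check integrality: r = 184 ∈ Z ✓, b = 4278 ∈ Z ✓.
(These identities are necessary conditions: they determine r and b for any design with these parameters, but do not by themselves prove that one exists.)

r = 184, b = 4278.


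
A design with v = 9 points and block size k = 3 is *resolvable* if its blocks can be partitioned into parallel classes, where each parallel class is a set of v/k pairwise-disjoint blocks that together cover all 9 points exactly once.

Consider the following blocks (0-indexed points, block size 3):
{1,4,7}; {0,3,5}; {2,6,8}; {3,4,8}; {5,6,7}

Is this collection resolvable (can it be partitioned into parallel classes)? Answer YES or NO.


v = 9, block size k = 3, number of blocks = 5.
For resolvability, blocks must partition into parallel classes of size v/k = 3.
Total blocks must therefore be a multiple of 3: 5 = 3·1 + 2 ⇒ not divisible ✗.
Resolvable? NO.

NO


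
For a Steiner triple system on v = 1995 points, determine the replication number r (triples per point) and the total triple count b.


An STS(v) is a 2-(v, 3, 1) BIBD: block size k = 3, λ = 1.
Replication: r(k − 1) = λ(v − 1) ⇒ r·2 = 1995 − 1 = 1994 ⇒ r = 997.
Block count: b = v(v − 1)/6 = 1995·1994/6 = 3978030/6 = 663005.
(Check via bk = vr: 663005·3 = 1989015 = 1995·997 = 1989015 ✓.)

r = 997, b = 663005.


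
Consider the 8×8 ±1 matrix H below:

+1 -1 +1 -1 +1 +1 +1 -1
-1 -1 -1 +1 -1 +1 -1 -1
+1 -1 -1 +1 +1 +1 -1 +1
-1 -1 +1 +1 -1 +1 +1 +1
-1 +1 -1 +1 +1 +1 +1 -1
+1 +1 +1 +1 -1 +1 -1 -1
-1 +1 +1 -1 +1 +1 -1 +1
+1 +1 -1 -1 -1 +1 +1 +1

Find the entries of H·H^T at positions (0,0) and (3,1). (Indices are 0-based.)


Row 0 of H: [1, -1, 1, -1, 1, 1, 1, -1].
Row 1 of H: [-1, -1, -1, 1, -1, 1, -1, -1].
Row 3 of H: [-1, -1, 1, 1, -1, 1, 1, 1].
(H·H^T)[0][0] = Σ_j H[0][j]·H[0][j] = (1)² + (-1)² + (1)² + (-1)² + (1)² + (1)² + (1)² + (-1)² = 1 + 1 + 1 + 1 + 1 + 1 + 1 + 1 = 8.
(H·H^T)[3][1] = Σ_j H[3][j]·H[1][j] = (-1)·(-1) + (-1)·(-1) + (1)·(-1) + (1)·(1) + (-1)·(-1) + (1)·(1) + (1)·(-1) + (1)·(-1) = 1 + 1 + -1 + 1 + 1 + 1 + -1 + -1 = 2.
Rows 3 and 1 are not orthogonal (dot product = 2 ≠ 0), so H is not a Hadamard matrix.

(0,0) entry = 8; (3,1) entry = 2.


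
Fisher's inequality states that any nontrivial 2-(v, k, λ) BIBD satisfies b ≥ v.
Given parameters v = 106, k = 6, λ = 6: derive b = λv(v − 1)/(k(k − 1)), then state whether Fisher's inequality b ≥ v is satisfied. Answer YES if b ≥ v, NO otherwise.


r = λ(v − 1)/(k − 1) = 6·105/5 = 126.
b = vr/k = 106·126/6 = 2226.
Fisher's inequality: b ≥ v ⇔ 2226 ≥ 106? YES.

YES


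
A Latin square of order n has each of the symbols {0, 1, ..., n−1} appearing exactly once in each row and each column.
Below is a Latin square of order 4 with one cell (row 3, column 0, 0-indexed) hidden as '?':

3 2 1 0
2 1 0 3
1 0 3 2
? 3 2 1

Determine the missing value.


Row 3 contains symbols [1, 2, 3] — missing [0].
Column 0 contains symbols [1, 2, 3] — missing [0].
The missing symbol must appear in both missing sets; intersection = [0].
Therefore the hidden value is 0.

Missing value = 0.


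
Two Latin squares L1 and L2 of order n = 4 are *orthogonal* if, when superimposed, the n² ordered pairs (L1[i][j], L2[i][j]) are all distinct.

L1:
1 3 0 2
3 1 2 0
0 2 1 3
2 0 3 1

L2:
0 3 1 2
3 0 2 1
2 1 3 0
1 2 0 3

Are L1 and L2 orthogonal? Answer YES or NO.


Form the n² = 16 superimposed pairs (L1[i][j], L2[i][j]), row by row (rows and columns indexed from 0):
row 0: (1,0) (3,3) (0,1) (2,2)
row 1: (3,3) (1,0) (2,2) (0,1)
row 2: (0,2) (2,1) (1,3) (3,0)
row 3: (2,1) (0,2) (3,0) (1,3)
Orthogonality requires all 16 pairs distinct.
But the pair (3,3) repeats: cell (0,1) has L1 = 3, L2 = 3, and cell (1,0) has L1 = 3, L2 = 3.
A repeated pair means some other pair never occurs (only 8 distinct pairs out of 16), so the squares are not orthogonal.
Conclusion: NO.

NO


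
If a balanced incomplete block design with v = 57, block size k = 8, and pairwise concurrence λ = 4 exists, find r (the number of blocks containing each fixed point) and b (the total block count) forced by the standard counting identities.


Any 2-(v, k, λ) BIBD satisfies two necessary conditions:
  (i)  Each point sits in r blocks, and counting incidences through any fixed point gives r(k − 1) = λ(v − 1), so r = λ(v − 1)/(k − 1).
  (ii) Total incidences bk = vr, so b = vr/k.
Step 1: r = λ(v − 1)/(k − 1) = 4·(57 − 1)/(8 − 1) = 4·56/7 = 224/7 = 32.
Step 2: b = vr/k = 57·32/8 = 1824/8 = 228.
Check integrality: r = 32 ∈ Z ✓, b = 228 ∈ Z ✓.
(These identities are necessary conditions: they determine r and b for any design with these parameters, but do not by themselves prove that one exists.)

r = 32, b = 228.


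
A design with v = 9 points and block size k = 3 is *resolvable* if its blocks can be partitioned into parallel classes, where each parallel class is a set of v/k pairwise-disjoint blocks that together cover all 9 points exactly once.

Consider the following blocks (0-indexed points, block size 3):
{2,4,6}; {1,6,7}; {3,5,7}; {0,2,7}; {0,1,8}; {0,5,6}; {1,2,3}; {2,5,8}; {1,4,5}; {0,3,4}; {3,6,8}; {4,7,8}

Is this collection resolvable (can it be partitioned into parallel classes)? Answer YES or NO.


v = 9, block size k = 3, number of blocks = 12.
For resolvability, blocks must partition into parallel classes of size v/k = 3.
Total blocks must therefore be a multiple of 3: 12 = 3·4 + 0 ⇒ divisible ✓.
Greedy packing gives 4 candidate class(es). Each should be a full parallel class (size 3, covers all 9 points).
  Class 1 (3 blocks): {2,4,6}; {3,5,7}; {0,1,8}. Points covered: [0, 1, 2, 3, 4, 5, 6, 7, 8].
  Class 2 (3 blocks): {1,6,7}; {2,5,8}; {0,3,4}. Points covered: [0, 1, 2, 3, 4, 5, 6, 7, 8].
  Class 3 (3 blocks): {0,2,7}; {1,4,5}; {3,6,8}. Points covered: [0, 1, 2, 3, 4, 5, 6, 7, 8].
  Class 4 (3 blocks): {0,5,6}; {1,2,3}; {4,7,8}. Points covered: [0, 1, 2, 3, 4, 5, 6, 7, 8].
All classes full (size 3)? YES. All classes cover every point? YES.
Resolvable? YES.

YES


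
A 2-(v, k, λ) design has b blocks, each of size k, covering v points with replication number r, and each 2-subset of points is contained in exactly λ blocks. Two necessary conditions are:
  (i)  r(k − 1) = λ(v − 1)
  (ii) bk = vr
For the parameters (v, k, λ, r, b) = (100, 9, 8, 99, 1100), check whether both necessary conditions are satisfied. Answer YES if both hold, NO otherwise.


Condition (i): r(k − 1) = 99·8 = 792; λ(v − 1) = 8·99 = 792. Match? YES.
Condition (ii): bk = 1100·9 = 9900; vr = 100·99 = 9900. Match? YES.
Both conditions hold? YES.

YES


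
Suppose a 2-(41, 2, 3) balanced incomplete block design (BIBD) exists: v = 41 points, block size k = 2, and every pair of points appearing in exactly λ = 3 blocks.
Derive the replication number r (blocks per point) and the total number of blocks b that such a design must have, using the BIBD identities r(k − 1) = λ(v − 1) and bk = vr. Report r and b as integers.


Any 2-(v, k, λ) BIBD satisfies two necessary conditions:
  (i)  Each point sits in r blocks, and counting incidences through any fixed point gives r(k − 1) = λ(v − 1), so r = λ(v − 1)/(k − 1).
  (ii) Total incidences bk = vr, so b = vr/k.
Step 1: r = λ(v − 1)/(k − 1) = 3·(41 − 1)/(2 − 1) = 3·40/1 = 120/1 = 120.
Step 2: b = vr/k = 41·120/2 = 4920/2 = 2460.
Check integrality: r = 120 ∈ Z ✓, b = 2460 ∈ Z ✓.
(These identities are necessary conditions: they determine r and b for any design with these parameters, but do not by themselves prove that one exists.)

r = 120, b = 2460.


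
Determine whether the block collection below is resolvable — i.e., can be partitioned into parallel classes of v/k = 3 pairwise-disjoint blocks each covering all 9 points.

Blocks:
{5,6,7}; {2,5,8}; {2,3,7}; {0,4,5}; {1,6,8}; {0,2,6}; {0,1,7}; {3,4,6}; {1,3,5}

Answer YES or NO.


v = 9, block size k = 3, number of blocks = 9.
For resolvability, blocks must partition into parallel classes of size v/k = 3.
Total blocks must therefore be a multiple of 3: 9 = 3·3 + 0 ⇒ divisible ✓.
Consider block {5,6,7}. It intersects every other block in the collection, so no parallel class of size 3 can contain it.
Since every block must belong to some parallel class in a resolution, the collection cannot be partitioned into parallel classes.
Resolvable? NO.

NO


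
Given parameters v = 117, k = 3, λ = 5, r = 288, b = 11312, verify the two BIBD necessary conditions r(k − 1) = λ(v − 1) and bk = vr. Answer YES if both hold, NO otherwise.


Condition (i): r(k − 1) = 288·2 = 576; λ(v − 1) = 5·116 = 580. Match? NO.
Condition (ii): bk = 11312·3 = 33936; vr = 117·288 = 33696. Match? NO.
Both conditions hold? NO.

NO


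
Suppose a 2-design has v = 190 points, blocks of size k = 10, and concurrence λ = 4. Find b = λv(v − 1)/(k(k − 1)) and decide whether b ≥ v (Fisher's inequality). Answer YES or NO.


r = λ(v − 1)/(k − 1) = 4·189/9 = 84.
b = vr/k = 190·84/10 = 1596.
Fisher's inequality: b ≥ v ⇔ 1596 ≥ 190? YES.

YES


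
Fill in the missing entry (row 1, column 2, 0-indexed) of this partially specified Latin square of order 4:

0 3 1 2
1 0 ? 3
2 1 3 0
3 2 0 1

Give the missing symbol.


Row 1 contains symbols [0, 1, 3] — missing [2].
Column 2 contains symbols [0, 1, 3] — missing [2].
The missing symbol must appear in both missing sets; intersection = [2].
Therefore the hidden value is 2.

Missing value = 2.


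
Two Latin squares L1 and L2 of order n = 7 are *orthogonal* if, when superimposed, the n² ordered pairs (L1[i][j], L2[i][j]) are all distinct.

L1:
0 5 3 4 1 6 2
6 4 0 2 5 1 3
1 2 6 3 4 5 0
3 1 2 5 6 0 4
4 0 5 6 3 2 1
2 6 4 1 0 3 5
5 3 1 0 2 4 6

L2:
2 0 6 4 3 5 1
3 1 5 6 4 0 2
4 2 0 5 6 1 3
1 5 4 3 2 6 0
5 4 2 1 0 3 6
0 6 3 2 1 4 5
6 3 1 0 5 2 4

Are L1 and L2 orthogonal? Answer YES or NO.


Form the n² = 49 superimposed pairs (L1[i][j], L2[i][j]), row by row (rows and columns indexed from 0):
row 0: (0,2) (5,0) (3,6) (4,4) (1,3) (6,5) (2,1)
row 1: (6,3) (4,1) (0,5) (2,6) (5,4) (1,0) (3,2)
row 2: (1,4) (2,2) (6,0) (3,5) (4,6) (5,1) (0,3)
row 3: (3,1) (1,5) (2,4) (5,3) (6,2) (0,6) (4,0)
row 4: (4,5) (0,4) (5,2) (6,1) (3,0) (2,3) (1,6)
row 5: (2,0) (6,6) (4,3) (1,2) (0,1) (3,4) (5,5)
row 6: (5,6) (3,3) (1,1) (0,0) (2,5) (4,2) (6,4)
Orthogonality requires all 49 pairs distinct.
Check by first coordinate: for each symbol s of L1, list the L2 entries in the n cells where L1 = s; they must all differ.
  L1 = 0: L2 entries (in reading order) 2, 5, 3, 6, 4, 1, 0 — all 7 distinct ✓
  L1 = 1: L2 entries (in reading order) 3, 0, 4, 5, 6, 2, 1 — all 7 distinct ✓
  L1 = 2: L2 entries (in reading order) 1, 6, 2, 4, 3, 0, 5 — all 7 distinct ✓
  L1 = 3: L2 entries (in reading order) 6, 2, 5, 1, 0, 4, 3 — all 7 distinct ✓
  L1 = 4: L2 entries (in reading order) 4, 1, 6, 0, 5, 3, 2 — all 7 distinct ✓
  L1 = 5: L2 entries (in reading order) 0, 4, 1, 3, 2, 5, 6 — all 7 distinct ✓
  L1 = 6: L2 entries (in reading order) 5, 3, 0, 2, 1, 6, 4 — all 7 distinct ✓
Every symbol of L1 meets every symbol of L2 exactly once, so all 49 pairs are distinct (49 of 49).
Conclusion: YES.

YES


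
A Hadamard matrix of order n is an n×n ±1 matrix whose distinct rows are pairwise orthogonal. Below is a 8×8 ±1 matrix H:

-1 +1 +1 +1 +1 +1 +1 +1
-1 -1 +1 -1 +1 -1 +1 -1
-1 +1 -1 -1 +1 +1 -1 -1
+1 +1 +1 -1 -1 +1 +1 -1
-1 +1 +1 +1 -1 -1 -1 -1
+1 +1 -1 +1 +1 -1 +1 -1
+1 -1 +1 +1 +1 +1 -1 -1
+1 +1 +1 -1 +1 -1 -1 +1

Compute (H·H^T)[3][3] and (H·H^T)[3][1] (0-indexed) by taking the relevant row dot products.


Row 1 of H: [-1, -1, 1, -1, 1, -1, 1, -1].
Row 3 of H: [1, 1, 1, -1, -1, 1, 1, -1].
(H·H^T)[3][3] = Σ_j H[3][j]·H[3][j] = (1)² + (1)² + (1)² + (-1)² + (-1)² + (1)² + (1)² + (-1)² = 1 + 1 + 1 + 1 + 1 + 1 + 1 + 1 = 8.
(H·H^T)[3][1] = Σ_j H[3][j]·H[1][j] = (1)·(-1) + (1)·(-1) + (1)·(1) + (-1)·(-1) + (-1)·(1) + (1)·(-1) + (1)·(1) + (-1)·(-1) = -1 + -1 + 1 + 1 + -1 + -1 + 1 + 1 = 0.
So rows 3 and 1 are orthogonal; the diagonal entry equals n = 8.

(3,3) entry = 8; (3,1) entry = 0.


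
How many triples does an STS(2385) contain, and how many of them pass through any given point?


An STS(v) is a 2-(v, 3, 1) BIBD: block size k = 3, λ = 1.
Replication: r(k − 1) = λ(v − 1) ⇒ r·2 = 2385 − 1 = 2384 ⇒ r = 1192.
Block count: bk = vr ⇒ b·3 = 2385·1192 = 2842920 ⇒ b = 947640.
(Check via b = v(v − 1)/6 = 2385·2384/6 = 5685840/6 = 947640.)

r = 1192, b = 947640.


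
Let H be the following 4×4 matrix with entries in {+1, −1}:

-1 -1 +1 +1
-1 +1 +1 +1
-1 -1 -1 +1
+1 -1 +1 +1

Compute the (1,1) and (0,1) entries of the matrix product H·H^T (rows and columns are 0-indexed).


Row 0 of H: [-1, -1, 1, 1].
Row 1 of H: [-1, 1, 1, 1].
(H·H^T)[1][1] = Σ_j H[1][j]·H[1][j] = (-1)² + (1)² + (1)² + (1)² = 1 + 1 + 1 + 1 = 4.
(H·H^T)[0][1] = Σ_j H[0][j]·H[1][j] = (-1)·(-1) + (-1)·(1) + (1)·(1) + (1)·(1) = 1 + -1 + 1 + 1 = 2.
Rows 0 and 1 are not orthogonal (dot product = 2 ≠ 0), so H is not a Hadamard matrix.

(1,1) entry = 4; (0,1) entry = 2.


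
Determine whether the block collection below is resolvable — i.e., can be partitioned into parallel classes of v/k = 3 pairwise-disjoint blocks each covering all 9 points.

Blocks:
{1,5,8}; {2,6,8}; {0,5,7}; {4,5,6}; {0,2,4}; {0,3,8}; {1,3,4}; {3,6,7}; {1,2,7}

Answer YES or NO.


v = 9, block size k = 3, number of blocks = 9.
For resolvability, blocks must partition into parallel classes of size v/k = 3.
Total blocks must therefore be a multiple of 3: 9 = 3·3 + 0 ⇒ divisible ✓.
Greedy packing gives 3 candidate class(es). Each should be a full parallel class (size 3, covers all 9 points).
  Class 1 (3 blocks): {1,5,8}; {0,2,4}; {3,6,7}. Points covered: [0, 1, 2, 3, 4, 5, 6, 7, 8].
  Class 2 (3 blocks): {2,6,8}; {0,5,7}; {1,3,4}. Points covered: [0, 1, 2, 3, 4, 5, 6, 7, 8].
  Class 3 (3 blocks): {4,5,6}; {0,3,8}; {1,2,7}. Points covered: [0, 1, 2, 3, 4, 5, 6, 7, 8].
All classes full (size 3)? YES. All classes cover every point? YES.
Resolvable? YES.

YES


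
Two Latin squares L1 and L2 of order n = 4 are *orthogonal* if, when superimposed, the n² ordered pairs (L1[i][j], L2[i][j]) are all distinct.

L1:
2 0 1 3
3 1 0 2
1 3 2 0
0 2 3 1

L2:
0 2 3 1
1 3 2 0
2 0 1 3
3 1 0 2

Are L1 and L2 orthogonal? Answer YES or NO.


Form the n² = 16 superimposed pairs (L1[i][j], L2[i][j]), row by row (rows and columns indexed from 0):
row 0: (2,0) (0,2) (1,3) (3,1)
row 1: (3,1) (1,3) (0,2) (2,0)
row 2: (1,2) (3,0) (2,1) (0,3)
row 3: (0,3) (2,1) (3,0) (1,2)
Orthogonality requires all 16 pairs distinct.
But the pair (3,1) repeats: cell (0,3) has L1 = 3, L2 = 1, and cell (1,0) has L1 = 3, L2 = 1.
A repeated pair means some other pair never occurs (only 8 distinct pairs out of 16), so the squares are not orthogonal.
Conclusion: NO.

NO


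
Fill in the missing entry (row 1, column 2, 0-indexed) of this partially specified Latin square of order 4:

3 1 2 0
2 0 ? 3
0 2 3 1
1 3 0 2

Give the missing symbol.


Row 1 contains symbols [0, 2, 3] — missing [1].
Column 2 contains symbols [0, 2, 3] — missing [1].
The missing symbol must appear in both missing sets; intersection = [1].
Therefore the hidden value is 1.

Missing value = 1.


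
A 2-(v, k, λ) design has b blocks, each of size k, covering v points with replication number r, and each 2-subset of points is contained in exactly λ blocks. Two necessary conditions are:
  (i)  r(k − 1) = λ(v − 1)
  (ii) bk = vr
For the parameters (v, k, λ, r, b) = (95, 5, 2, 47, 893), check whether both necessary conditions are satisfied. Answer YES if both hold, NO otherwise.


Condition (i): r(k − 1) = 47·4 = 188; λ(v − 1) = 2·94 = 188. Match? YES.
Condition (ii): bk = 893·5 = 4465; vr = 95·47 = 4465. Match? YES.
Both conditions hold? YES.

YES


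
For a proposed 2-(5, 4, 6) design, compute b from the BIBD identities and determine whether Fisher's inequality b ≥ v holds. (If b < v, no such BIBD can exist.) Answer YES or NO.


r = λ(v − 1)/(k − 1) = 6·4/3 = 8.
b = vr/k = 5·8/4 = 10.
Fisher's inequality: b ≥ v ⇔ 10 ≥ 5? YES.

YES


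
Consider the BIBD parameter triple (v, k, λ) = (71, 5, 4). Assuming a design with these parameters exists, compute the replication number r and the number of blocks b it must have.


Any 2-(v, k, λ) BIBD satisfies two necessary conditions:
  (i)  Each point sits in r blocks, and counting incidences through any fixed point gives r(k − 1) = λ(v − 1), so r = λ(v − 1)/(k − 1).
  (ii) Total incidences bk = vr, so b = vr/k.
Step 1: r = λ(v − 1)/(k − 1) = 4·(71 − 1)/(5 − 1) = 4·70/4 = 280/4 = 70.
Step 2: b = vr/k = 71·70/5 = 4970/5 = 994.
Check integrality: r = 70 ∈ Z ✓, b = 994 ∈ Z ✓.
(These identities are necessary conditions: they determine r and b for any design with these parameters, but do not by themselves prove that one exists.)

r = 70, b = 994.


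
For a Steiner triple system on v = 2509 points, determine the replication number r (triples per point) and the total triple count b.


An STS(v) is a 2-(v, 3, 1) BIBD: block size k = 3, λ = 1.
Replication: r(k − 1) = λ(v − 1) ⇒ r·2 = 2509 − 1 = 2508 ⇒ r = 1254.
Block count: b = v(v − 1)/6 = 2509·2508/6 = 6292572/6 = 1048762.

r = 1254, b = 1048762.


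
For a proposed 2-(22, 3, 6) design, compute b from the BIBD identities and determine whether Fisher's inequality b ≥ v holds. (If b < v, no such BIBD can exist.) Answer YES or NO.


b = λv(v − 1)/(k(k − 1)) = 6·22·21/(3·2) = 2772/6 = 462.
Compare with v = 22: b ≥ v, so Fisher's inequality holds.

YES


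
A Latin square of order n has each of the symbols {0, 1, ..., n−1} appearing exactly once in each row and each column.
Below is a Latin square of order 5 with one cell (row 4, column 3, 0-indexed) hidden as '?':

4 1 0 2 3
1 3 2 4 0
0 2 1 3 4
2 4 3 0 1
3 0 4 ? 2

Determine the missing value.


Row 4 contains symbols [0, 2, 3, 4] — missing [1].
Column 3 contains symbols [0, 2, 3, 4] — missing [1].
The missing symbol must appear in both missing sets; intersection = [1].
Therefore the hidden value is 1.

Missing value = 1.


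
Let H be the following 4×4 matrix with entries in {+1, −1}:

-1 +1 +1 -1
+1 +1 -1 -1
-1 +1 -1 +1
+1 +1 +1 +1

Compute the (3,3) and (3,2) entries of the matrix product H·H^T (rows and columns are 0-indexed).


Row 2 of H: [-1, 1, -1, 1].
Row 3 of H: [1, 1, 1, 1].
(H·H^T)[3][3] = Σ_j H[3][j]·H[3][j] = (1)² + (1)² + (1)² + (1)² = 1 + 1 + 1 + 1 = 4.
(H·H^T)[3][2] = Σ_j H[3][j]·H[2][j] = (1)·(-1) + (1)·(1) + (1)·(-1) + (1)·(1) = -1 + 1 + -1 + 1 = 0.
So rows 3 and 2 are orthogonal; the diagonal entry equals n = 4.

(3,3) entry = 4; (3,2) entry = 0.


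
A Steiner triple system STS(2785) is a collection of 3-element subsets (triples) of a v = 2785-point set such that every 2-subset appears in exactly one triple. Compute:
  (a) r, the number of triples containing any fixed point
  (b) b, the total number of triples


An STS(v) is a 2-(v, 3, 1) BIBD: block size k = 3, λ = 1.
Replication: r(k − 1) = λ(v − 1) ⇒ r·2 = 2785 − 1 = 2784 ⇒ r = 1392.
Block count: b = v(v − 1)/6 = 2785·2784/6 = 7753440/6 = 1292240.

r = 1392, b = 1292240.


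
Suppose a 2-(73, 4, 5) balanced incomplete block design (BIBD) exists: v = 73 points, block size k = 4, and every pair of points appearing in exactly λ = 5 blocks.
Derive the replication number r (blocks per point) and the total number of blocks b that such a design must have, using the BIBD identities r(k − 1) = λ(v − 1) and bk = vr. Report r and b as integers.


Any 2-(v, k, λ) BIBD satisfies two necessary conditions:
  (i)  Each point sits in r blocks, and counting incidences through any fixed point gives r(k − 1) = λ(v − 1), so r = λ(v − 1)/(k − 1).
  (ii) Total incidences bk = vr, so b = vr/k.
Step 1: r = λ(v − 1)/(k − 1) = 5·(73 − 1)/(4 − 1) = 5·72/3 = 360/3 = 120.
Step 2: b = vr/k = 73·120/4 = 8760/4 = 2190.
Check integrality: r = 120 ∈ Z ✓, b = 2190 ∈ Z ✓.
(These identities are necessary conditions: they determine r and b for any design with these parameters, but do not by themselves prove that one exists.)

r = 120, b = 2190.


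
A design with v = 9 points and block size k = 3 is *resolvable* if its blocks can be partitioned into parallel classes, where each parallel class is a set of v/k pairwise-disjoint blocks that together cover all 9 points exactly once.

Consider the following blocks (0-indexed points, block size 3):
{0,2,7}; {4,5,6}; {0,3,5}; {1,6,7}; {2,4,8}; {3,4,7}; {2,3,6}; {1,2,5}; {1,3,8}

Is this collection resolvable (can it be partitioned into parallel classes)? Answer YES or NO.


v = 9, block size k = 3, number of blocks = 9.
For resolvability, blocks must partition into parallel classes of size v/k = 3.
Total blocks must therefore be a multiple of 3: 9 = 3·3 + 0 ⇒ divisible ✓.
Consider block {3,4,7}. The only other block(s) in the collection disjoint from it are {1,2,5} — just 1 block(s). Any parallel class containing {3,4,7} would need 2 other blocks each disjoint from it, so no parallel class of size 3 can contain {3,4,7}.
Since every block must belong to some parallel class in a resolution, the collection cannot be partitioned into parallel classes.
Resolvable? NO.

NO
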